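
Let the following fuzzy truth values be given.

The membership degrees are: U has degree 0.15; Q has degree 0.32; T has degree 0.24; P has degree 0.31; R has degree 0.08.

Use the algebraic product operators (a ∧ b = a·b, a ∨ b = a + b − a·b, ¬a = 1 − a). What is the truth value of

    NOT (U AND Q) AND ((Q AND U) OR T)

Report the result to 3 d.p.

U AND Q = a·b on (0.1500, 0.3200) = 0.0480
NOT (U AND Q) = 1 − 0.0480 = 0.9520
Q AND U = a·b on (0.3200, 0.1500) = 0.0480
(Q AND U) OR T = a + b − a·b on (0.0480, 0.2400) = 0.2765
NOT (U AND Q) AND ((Q AND U) OR T) = a·b on (0.9520, 0.2765) = 0.2632

0.263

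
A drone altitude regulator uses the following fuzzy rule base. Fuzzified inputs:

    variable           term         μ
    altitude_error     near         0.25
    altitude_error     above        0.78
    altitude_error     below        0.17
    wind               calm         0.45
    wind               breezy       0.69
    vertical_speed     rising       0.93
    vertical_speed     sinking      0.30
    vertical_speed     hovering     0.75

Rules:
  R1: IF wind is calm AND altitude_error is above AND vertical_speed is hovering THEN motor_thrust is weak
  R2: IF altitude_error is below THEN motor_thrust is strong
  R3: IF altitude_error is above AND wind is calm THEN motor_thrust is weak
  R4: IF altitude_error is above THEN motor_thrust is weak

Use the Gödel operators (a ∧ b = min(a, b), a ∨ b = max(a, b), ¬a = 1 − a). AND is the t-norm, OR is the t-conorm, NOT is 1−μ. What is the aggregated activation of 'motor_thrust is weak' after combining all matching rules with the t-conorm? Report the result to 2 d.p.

R1: calm=0.45, above=0.78, hovering=0.75; AND[min(a, b)] → w = 0.45
R2: below=0.17 → w = 0.17
R3: above=0.78, calm=0.45; AND[min(a, b)] → w = 0.45
R4: above=0.78 → w = 0.78
Rules with consequent 'weak': {R1, R3, R4} → strengths 0.45, 0.45, 0.78
Aggregate via t-conorm [max(a, b)]: 0.78

0.78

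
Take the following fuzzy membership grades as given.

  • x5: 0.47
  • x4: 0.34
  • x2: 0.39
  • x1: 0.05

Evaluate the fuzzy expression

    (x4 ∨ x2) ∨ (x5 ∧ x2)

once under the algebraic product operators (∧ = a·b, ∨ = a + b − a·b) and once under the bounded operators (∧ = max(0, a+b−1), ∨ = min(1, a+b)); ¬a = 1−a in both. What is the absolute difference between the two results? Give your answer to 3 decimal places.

0.059

Under algebraic product:
  x4 ∨ x2 = a + b − a·b on (0.3400, 0.3900) = 0.5974
  x5 ∧ x2 = a·b on (0.4700, 0.3900) = 0.1833
  (x4 ∨ x2) ∨ (x5 ∧ x2) = a + b − a·b on (0.5974, 0.1833) = 0.6712
  → value = 0.6712
Under bounded:
  x4 ∨ x2 = min(1, a+b) on (0.34, 0.39) = 0.73
  x5 ∧ x2 = max(0, a+b−1) on (0.47, 0.39) = 0.00
  (x4 ∨ x2) ∨ (x5 ∧ x2) = min(1, a+b) on (0.73, 0.00) = 0.73
  → value = 0.7300
|0.6712 − 0.7300| = 0.059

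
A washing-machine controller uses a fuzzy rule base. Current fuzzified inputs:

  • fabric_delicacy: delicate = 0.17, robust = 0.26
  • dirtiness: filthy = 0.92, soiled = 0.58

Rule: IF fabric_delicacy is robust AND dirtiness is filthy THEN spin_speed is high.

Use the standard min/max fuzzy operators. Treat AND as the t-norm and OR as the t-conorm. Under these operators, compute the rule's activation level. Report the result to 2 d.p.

0.26

firing strength: robust=0.26, filthy=0.92; AND[min(a, b)] → w = 0.26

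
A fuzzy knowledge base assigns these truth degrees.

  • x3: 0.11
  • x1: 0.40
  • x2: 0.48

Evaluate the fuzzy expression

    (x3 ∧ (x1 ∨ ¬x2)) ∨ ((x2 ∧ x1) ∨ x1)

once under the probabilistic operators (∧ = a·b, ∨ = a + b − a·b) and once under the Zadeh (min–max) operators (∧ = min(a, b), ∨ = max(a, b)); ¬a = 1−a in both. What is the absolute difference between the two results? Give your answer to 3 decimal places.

0.153

Under probabilistic:
  ¬x2 = 1 − 0.4800 = 0.5200
  x1 ∨ ¬x2 = a + b − a·b on (0.4000, 0.5200) = 0.7120
  x3 ∧ (x1 ∨ ¬x2) = a·b on (0.1100, 0.7120) = 0.0783
  x2 ∧ x1 = a·b on (0.4800, 0.4000) = 0.1920
  (x2 ∧ x1) ∨ x1 = a + b − a·b on (0.1920, 0.4000) = 0.5152
  (x3 ∧ (x1 ∨ ¬x2)) ∨ ((x2 ∧ x1) ∨ x1) = a + b − a·b on (0.0783, 0.5152) = 0.5532
  → value = 0.5532
Under Zadeh (min–max):
  ¬x2 = 1 − 0.48 = 0.52
  x1 ∨ ¬x2 = max(a, b) on (0.40, 0.52) = 0.52
  x3 ∧ (x1 ∨ ¬x2) = min(a, b) on (0.11, 0.52) = 0.11
  x2 ∧ x1 = min(a, b) on (0.48, 0.40) = 0.40
  (x2 ∧ x1) ∨ x1 = max(a, b) on (0.40, 0.40) = 0.40
  (x3 ∧ (x1 ∨ ¬x2)) ∨ ((x2 ∧ x1) ∨ x1) = max(a, b) on (0.11, 0.40) = 0.40
  → value = 0.4000
|0.5532 − 0.4000| = 0.153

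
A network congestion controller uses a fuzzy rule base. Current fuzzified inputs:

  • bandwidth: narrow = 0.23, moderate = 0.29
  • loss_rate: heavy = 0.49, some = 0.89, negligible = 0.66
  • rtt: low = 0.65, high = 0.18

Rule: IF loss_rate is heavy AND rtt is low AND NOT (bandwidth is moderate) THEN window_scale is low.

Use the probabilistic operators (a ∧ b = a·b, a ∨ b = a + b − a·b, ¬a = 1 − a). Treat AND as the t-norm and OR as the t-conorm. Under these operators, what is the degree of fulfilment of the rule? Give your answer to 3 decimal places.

0.226

firing strength: heavy=0.49, low=0.65, ¬moderate=1−0.29=0.71; AND[a·b] → w = 0.2261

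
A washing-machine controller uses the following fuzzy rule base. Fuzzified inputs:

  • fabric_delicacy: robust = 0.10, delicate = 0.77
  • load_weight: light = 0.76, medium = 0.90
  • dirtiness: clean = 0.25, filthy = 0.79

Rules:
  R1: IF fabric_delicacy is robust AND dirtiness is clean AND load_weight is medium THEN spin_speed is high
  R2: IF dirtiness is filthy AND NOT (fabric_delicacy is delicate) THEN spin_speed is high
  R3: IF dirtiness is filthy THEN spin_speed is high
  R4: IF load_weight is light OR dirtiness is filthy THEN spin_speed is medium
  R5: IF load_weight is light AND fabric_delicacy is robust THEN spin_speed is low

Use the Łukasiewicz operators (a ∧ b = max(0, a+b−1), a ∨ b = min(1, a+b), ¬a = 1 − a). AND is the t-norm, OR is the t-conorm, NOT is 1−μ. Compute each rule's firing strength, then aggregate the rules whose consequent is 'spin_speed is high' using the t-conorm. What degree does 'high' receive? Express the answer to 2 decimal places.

0.81

R1: robust=0.10, clean=0.25, medium=0.90; AND[max(0, a+b−1)] → w = 0.00
R2: filthy=0.79, ¬delicate=1−0.77=0.23; AND[max(0, a+b−1)] → w = 0.02
R3: filthy=0.79 → w = 0.79
R4: light=0.76, filthy=0.79; OR[min(1, a+b)] → w = 1.00
R5: light=0.76, robust=0.10; AND[max(0, a+b−1)] → w = 0.00
Rules with consequent 'high': {R1, R2, R3} → strengths 0.00, 0.02, 0.79
Aggregate via t-conorm [min(1, a+b)]: 0.81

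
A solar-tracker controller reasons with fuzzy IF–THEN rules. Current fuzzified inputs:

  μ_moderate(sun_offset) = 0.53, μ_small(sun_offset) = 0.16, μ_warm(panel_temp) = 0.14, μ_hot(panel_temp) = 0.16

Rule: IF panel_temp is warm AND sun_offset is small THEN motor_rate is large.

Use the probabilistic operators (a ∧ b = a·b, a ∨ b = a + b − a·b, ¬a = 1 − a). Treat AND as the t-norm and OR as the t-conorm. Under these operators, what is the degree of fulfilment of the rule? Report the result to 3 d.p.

0.022

firing strength: warm=0.14, small=0.16; AND[a·b] → w = 0.0224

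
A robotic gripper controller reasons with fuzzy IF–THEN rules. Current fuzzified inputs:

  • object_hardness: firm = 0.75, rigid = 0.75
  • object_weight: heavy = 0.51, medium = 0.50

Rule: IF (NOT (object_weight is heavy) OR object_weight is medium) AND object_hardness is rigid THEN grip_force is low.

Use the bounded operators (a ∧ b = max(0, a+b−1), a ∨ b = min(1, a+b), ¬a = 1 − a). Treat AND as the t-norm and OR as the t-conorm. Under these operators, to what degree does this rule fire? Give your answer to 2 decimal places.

0.74

firing strength: (¬heavy=1−0.51=0.49 OR medium=0.50) = 0.99; AND[max(0, a+b−1)] with rigid=0.75 → w = 0.74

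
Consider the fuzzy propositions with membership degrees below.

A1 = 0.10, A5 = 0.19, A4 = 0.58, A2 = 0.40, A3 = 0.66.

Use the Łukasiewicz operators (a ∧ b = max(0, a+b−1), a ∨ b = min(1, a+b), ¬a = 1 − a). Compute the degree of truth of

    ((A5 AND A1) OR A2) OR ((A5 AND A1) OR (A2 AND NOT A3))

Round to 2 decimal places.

A5 AND A1 = max(0, a+b−1) on (0.19, 0.10) = 0.00
(A5 AND A1) OR A2 = min(1, a+b) on (0.00, 0.40) = 0.40
A5 AND A1 = max(0, a+b−1) on (0.19, 0.10) = 0.00
NOT A3 = 1 − 0.66 = 0.34
A2 AND NOT A3 = max(0, a+b−1) on (0.40, 0.34) = 0.00
(A5 AND A1) OR (A2 AND NOT A3) = min(1, a+b) on (0.00, 0.00) = 0.00
((A5 AND A1) OR A2) OR ((A5 AND A1) OR (A2 AND NOT A3)) = min(1, a+b) on (0.40, 0.00) = 0.40

0.40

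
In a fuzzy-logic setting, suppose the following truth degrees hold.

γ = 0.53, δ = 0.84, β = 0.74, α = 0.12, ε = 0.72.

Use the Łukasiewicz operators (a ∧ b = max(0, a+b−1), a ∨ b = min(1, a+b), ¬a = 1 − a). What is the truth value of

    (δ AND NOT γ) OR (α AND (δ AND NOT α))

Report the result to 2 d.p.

NOT γ = 1 − 0.53 = 0.47
δ AND NOT γ = max(0, a+b−1) on (0.84, 0.47) = 0.31
NOT α = 1 − 0.12 = 0.88
δ AND NOT α = max(0, a+b−1) on (0.84, 0.88) = 0.72
α AND (δ AND NOT α) = max(0, a+b−1) on (0.12, 0.72) = 0.00
(δ AND NOT γ) OR (α AND (δ AND NOT α)) = min(1, a+b) on (0.31, 0.00) = 0.31

0.31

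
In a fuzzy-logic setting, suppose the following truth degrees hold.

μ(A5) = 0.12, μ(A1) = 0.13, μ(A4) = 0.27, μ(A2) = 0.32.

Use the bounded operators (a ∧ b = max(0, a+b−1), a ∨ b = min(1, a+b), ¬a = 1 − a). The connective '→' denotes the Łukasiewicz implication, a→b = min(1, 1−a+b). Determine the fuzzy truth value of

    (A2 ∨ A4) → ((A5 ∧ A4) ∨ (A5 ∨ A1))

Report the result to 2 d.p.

A2 ∨ A4 = min(1, a+b) on (0.32, 0.27) = 0.59
A5 ∧ A4 = max(0, a+b−1) on (0.12, 0.27) = 0.00
A5 ∨ A1 = min(1, a+b) on (0.12, 0.13) = 0.25
(A5 ∧ A4) ∨ (A5 ∨ A1) = min(1, a+b) on (0.00, 0.25) = 0.25
(A2 ∨ A4) → ((A5 ∧ A4) ∨ (A5 ∨ A1))  [Łukasiewicz: min(1, 1−a+b)] with a=0.59, b=0.25 → 0.66

0.66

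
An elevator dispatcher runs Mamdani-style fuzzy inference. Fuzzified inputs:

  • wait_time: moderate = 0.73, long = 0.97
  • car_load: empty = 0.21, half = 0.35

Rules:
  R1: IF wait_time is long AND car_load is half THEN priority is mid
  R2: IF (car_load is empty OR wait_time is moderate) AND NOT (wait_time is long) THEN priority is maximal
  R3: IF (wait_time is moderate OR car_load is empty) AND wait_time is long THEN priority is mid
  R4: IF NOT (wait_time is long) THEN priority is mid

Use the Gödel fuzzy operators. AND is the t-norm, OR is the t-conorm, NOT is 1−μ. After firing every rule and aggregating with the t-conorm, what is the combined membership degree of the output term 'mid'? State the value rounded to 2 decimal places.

R1: long=0.97, half=0.35; AND[min(a, b)] → w = 0.35
R2: (empty=0.21 OR moderate=0.73) = 0.73; AND[min(a, b)] with ¬long=1−0.97=0.03 → w = 0.03
R3: (moderate=0.73 OR empty=0.21) = 0.73; AND[min(a, b)] with long=0.97 → w = 0.73
R4: ¬long=1−0.97=0.03 → w = 0.03
Rules with consequent 'mid': {R1, R3, R4} → strengths 0.35, 0.73, 0.03
Aggregate via t-conorm [max(a, b)]: 0.73

0.73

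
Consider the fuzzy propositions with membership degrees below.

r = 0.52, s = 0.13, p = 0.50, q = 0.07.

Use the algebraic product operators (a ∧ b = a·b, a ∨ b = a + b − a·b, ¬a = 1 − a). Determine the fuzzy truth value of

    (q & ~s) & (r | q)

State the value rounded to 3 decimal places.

0.034

~s = 1 − 0.1300 = 0.8700
q & ~s = a·b on (0.0700, 0.8700) = 0.0609
r | q = a + b − a·b on (0.5200, 0.0700) = 0.5536
(q & ~s) & (r | q) = a·b on (0.0609, 0.5536) = 0.0337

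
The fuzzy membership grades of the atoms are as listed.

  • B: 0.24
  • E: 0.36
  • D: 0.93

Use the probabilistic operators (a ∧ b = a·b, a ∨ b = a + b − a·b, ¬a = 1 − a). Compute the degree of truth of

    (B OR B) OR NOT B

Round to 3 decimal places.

0.861

B OR B = a + b − a·b on (0.2400, 0.2400) = 0.4224
NOT B = 1 − 0.2400 = 0.7600
(B OR B) OR NOT B = a + b − a·b on (0.4224, 0.7600) = 0.8614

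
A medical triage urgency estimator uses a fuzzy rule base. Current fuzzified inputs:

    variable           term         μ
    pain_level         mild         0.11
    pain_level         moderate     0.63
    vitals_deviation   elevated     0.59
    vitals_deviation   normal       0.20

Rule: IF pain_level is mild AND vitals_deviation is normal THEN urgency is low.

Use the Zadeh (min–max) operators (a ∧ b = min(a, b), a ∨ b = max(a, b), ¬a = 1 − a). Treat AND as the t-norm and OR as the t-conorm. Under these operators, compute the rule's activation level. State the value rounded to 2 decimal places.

firing strength: mild=0.11, normal=0.20; AND[min(a, b)] → w = 0.11

0.11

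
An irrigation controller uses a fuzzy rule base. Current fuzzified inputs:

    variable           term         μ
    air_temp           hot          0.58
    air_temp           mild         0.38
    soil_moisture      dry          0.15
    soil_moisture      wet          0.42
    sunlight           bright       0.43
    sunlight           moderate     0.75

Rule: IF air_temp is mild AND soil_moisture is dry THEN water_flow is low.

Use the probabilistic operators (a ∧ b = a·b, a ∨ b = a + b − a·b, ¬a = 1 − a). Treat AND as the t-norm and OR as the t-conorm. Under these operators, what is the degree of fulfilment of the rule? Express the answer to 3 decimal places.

0.057

firing strength: mild=0.38, dry=0.15; AND[a·b] → w = 0.0570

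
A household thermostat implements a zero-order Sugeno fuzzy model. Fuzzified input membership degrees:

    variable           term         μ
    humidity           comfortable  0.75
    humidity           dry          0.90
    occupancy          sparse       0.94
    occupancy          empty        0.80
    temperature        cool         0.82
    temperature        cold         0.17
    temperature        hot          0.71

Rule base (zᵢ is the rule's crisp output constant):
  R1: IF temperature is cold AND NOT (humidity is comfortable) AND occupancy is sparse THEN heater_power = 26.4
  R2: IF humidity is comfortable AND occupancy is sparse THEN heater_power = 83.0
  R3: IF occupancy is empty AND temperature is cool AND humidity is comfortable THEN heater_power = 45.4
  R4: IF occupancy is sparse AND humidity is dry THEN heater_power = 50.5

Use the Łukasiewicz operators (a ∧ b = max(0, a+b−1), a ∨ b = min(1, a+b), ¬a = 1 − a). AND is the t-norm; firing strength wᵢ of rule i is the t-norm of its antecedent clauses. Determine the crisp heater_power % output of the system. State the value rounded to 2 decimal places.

R1 (z=26.4): cold=0.17, ¬comfortable=1−0.75=0.25, sparse=0.94; AND[max(0, a+b−1)] → w = 0.00
R2 (z=83.0): comfortable=0.75, sparse=0.94; AND[max(0, a+b−1)] → w = 0.69
R3 (z=45.4): empty=0.80, cool=0.82, comfortable=0.75; AND[max(0, a+b−1)] → w = 0.37
R4 (z=50.5): sparse=0.94, dry=0.90; AND[max(0, a+b−1)] → w = 0.84
Weighted average = (0.00·26.4 + 0.69·83.0 + 0.37·45.4 + 0.84·50.5) / (0.00 + 0.69 + 0.37 + 0.84)
  = 116.4880 / 1.9000 = 61.31

61.31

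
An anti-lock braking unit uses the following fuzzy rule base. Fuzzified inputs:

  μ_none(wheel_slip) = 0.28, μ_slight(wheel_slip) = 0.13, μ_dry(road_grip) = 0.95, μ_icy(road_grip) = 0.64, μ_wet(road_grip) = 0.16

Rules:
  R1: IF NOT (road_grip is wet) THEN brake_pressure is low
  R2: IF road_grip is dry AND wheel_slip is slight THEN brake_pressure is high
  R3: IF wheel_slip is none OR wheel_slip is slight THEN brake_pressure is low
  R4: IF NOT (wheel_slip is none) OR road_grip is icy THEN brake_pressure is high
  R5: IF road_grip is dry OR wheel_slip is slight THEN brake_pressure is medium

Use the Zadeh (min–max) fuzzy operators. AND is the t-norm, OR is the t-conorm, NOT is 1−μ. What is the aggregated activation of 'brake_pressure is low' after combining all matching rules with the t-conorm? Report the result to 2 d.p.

R1: ¬wet=1−0.16=0.84 → w = 0.84
R2: dry=0.95, slight=0.13; AND[min(a, b)] → w = 0.13
R3: none=0.28, slight=0.13; OR[max(a, b)] → w = 0.28
R4: ¬none=1−0.28=0.72, icy=0.64; OR[max(a, b)] → w = 0.72
R5: dry=0.95, slight=0.13; OR[max(a, b)] → w = 0.95
Rules with consequent 'low': {R1, R3} → strengths 0.84, 0.28
Aggregate via t-conorm [max(a, b)]: 0.84

0.84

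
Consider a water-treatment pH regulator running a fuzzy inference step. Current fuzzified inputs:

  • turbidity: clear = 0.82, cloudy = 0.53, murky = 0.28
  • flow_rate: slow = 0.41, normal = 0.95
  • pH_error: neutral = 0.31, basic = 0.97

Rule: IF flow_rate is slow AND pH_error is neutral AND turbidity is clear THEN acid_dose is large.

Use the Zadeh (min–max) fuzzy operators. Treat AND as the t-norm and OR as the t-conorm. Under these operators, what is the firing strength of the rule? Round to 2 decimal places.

0.31

firing strength: slow=0.41, neutral=0.31, clear=0.82; AND[min(a, b)] → w = 0.31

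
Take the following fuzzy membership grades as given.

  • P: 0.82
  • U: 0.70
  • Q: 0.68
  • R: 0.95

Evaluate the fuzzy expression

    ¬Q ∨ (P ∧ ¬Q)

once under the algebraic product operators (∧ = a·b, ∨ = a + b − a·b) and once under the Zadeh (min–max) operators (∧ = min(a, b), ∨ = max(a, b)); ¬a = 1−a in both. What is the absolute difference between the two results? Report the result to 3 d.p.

Under algebraic product:
  ¬Q = 1 − 0.6800 = 0.3200
  ¬Q = 1 − 0.6800 = 0.3200
  P ∧ ¬Q = a·b on (0.8200, 0.3200) = 0.2624
  ¬Q ∨ (P ∧ ¬Q) = a + b − a·b on (0.3200, 0.2624) = 0.4984
  → value = 0.4984
Under Zadeh (min–max):
  ¬Q = 1 − 0.68 = 0.32
  ¬Q = 1 − 0.68 = 0.32
  P ∧ ¬Q = min(a, b) on (0.82, 0.32) = 0.32
  ¬Q ∨ (P ∧ ¬Q) = max(a, b) on (0.32, 0.32) = 0.32
  → value = 0.3200
|0.4984 − 0.3200| = 0.178

0.178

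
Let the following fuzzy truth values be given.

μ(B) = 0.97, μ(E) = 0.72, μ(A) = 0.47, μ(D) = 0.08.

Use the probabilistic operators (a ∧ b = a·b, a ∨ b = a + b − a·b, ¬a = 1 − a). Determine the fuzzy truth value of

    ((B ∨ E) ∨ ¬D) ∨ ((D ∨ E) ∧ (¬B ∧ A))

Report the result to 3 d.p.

B ∨ E = a + b − a·b on (0.9700, 0.7200) = 0.9916
¬D = 1 − 0.0800 = 0.9200
(B ∨ E) ∨ ¬D = a + b − a·b on (0.9916, 0.9200) = 0.9993
D ∨ E = a + b − a·b on (0.0800, 0.7200) = 0.7424
¬B = 1 − 0.9700 = 0.0300
¬B ∧ A = a·b on (0.0300, 0.4700) = 0.0141
(D ∨ E) ∧ (¬B ∧ A) = a·b on (0.7424, 0.0141) = 0.0105
((B ∨ E) ∨ ¬D) ∨ ((D ∨ E) ∧ (¬B ∧ A)) = a + b − a·b on (0.9993, 0.0105) = 0.9993

0.999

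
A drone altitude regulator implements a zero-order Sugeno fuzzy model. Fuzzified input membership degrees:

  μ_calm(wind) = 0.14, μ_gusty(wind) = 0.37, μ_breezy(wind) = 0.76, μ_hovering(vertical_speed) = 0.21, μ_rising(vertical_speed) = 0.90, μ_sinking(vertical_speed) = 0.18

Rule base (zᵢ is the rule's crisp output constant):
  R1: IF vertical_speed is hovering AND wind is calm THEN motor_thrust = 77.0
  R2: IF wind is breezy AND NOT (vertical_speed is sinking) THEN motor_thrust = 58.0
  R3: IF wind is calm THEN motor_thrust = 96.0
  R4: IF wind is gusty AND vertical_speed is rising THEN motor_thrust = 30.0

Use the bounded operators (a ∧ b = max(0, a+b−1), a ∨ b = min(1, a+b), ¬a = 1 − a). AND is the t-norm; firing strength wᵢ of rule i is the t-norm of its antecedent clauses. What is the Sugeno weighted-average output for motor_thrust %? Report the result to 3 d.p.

55.737

R1 (z=77.0): hovering=0.21, calm=0.14; AND[max(0, a+b−1)] → w = 0.00
R2 (z=58.0): breezy=0.76, ¬sinking=1−0.18=0.82; AND[max(0, a+b−1)] → w = 0.58
R3 (z=96.0): calm=0.14 → w = 0.14
R4 (z=30.0): gusty=0.37, rising=0.90; AND[max(0, a+b−1)] → w = 0.27
Weighted average = (0.00·77.0 + 0.58·58.0 + 0.14·96.0 + 0.27·30.0) / (0.00 + 0.58 + 0.14 + 0.27)
  = 55.1800 / 0.9900 = 55.737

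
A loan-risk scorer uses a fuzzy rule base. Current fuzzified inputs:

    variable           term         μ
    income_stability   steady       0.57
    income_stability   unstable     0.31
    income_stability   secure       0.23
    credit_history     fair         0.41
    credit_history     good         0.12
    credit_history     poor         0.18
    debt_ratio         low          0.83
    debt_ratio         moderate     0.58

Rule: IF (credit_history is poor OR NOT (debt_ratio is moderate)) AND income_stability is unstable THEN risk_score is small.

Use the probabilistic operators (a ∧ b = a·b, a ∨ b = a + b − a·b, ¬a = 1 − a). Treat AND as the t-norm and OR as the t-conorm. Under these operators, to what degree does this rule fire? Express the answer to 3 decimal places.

0.163

firing strength: (poor=0.18 OR ¬moderate=1−0.58=0.42) = 0.5244; AND[a·b] with unstable=0.31 → w = 0.1626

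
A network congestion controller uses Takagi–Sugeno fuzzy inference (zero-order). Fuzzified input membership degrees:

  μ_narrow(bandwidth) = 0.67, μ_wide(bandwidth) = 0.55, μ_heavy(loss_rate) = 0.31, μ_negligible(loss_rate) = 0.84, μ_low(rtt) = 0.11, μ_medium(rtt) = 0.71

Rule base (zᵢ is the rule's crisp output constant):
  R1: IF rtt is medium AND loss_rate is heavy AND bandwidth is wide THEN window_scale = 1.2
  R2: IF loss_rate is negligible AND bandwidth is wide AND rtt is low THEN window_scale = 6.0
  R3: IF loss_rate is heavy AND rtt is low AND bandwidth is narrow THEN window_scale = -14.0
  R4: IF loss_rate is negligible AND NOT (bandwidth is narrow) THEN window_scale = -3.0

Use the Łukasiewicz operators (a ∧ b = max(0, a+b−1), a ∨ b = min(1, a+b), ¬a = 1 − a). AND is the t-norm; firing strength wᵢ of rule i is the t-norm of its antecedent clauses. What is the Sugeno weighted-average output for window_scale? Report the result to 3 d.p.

-3.000

R1 (z=1.2): medium=0.71, heavy=0.31, wide=0.55; AND[max(0, a+b−1)] → w = 0.00
R2 (z=6.0): negligible=0.84, wide=0.55, low=0.11; AND[max(0, a+b−1)] → w = 0.00
R3 (z=-14.0): heavy=0.31, low=0.11, narrow=0.67; AND[max(0, a+b−1)] → w = 0.00
R4 (z=-3.0): negligible=0.84, ¬narrow=1−0.67=0.33; AND[max(0, a+b−1)] → w = 0.17
Weighted average = (0.00·1.2 + 0.00·6.0 + 0.00·-14.0 + 0.17·-3.0) / (0.00 + 0.00 + 0.00 + 0.17)
  = -0.5100 / 0.1700 = -3.000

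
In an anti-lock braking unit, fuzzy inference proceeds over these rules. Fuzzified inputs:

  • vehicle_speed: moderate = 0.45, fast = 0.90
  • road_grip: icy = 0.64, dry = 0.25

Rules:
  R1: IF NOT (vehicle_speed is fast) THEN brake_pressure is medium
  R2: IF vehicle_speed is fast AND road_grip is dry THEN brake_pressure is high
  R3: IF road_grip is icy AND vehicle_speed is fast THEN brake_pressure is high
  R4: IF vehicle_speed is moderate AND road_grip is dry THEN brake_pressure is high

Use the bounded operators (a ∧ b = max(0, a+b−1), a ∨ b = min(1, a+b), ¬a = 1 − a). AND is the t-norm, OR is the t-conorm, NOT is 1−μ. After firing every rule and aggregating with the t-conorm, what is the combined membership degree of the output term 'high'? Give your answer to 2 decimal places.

R1: ¬fast=1−0.90=0.10 → w = 0.10
R2: fast=0.90, dry=0.25; AND[max(0, a+b−1)] → w = 0.15
R3: icy=0.64, fast=0.90; AND[max(0, a+b−1)] → w = 0.54
R4: moderate=0.45, dry=0.25; AND[max(0, a+b−1)] → w = 0.00
Rules with consequent 'high': {R2, R3, R4} → strengths 0.15, 0.54, 0.00
Aggregate via t-conorm [min(1, a+b)]: 0.69

0.69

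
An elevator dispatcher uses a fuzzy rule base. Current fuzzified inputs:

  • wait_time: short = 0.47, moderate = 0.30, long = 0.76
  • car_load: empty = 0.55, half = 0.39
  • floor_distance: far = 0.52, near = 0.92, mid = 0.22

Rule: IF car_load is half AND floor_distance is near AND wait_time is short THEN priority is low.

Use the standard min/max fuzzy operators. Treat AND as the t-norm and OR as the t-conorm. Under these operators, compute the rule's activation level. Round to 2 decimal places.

firing strength: half=0.39, near=0.92, short=0.47; AND[min(a, b)] → w = 0.39

0.39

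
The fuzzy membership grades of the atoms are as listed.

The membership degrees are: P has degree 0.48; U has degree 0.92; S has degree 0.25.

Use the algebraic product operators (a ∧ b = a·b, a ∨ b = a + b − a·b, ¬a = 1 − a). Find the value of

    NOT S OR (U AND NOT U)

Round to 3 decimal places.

NOT S = 1 − 0.2500 = 0.7500
NOT U = 1 − 0.9200 = 0.0800
U AND NOT U = a·b on (0.9200, 0.0800) = 0.0736
NOT S OR (U AND NOT U) = a + b − a·b on (0.7500, 0.0736) = 0.7684

0.768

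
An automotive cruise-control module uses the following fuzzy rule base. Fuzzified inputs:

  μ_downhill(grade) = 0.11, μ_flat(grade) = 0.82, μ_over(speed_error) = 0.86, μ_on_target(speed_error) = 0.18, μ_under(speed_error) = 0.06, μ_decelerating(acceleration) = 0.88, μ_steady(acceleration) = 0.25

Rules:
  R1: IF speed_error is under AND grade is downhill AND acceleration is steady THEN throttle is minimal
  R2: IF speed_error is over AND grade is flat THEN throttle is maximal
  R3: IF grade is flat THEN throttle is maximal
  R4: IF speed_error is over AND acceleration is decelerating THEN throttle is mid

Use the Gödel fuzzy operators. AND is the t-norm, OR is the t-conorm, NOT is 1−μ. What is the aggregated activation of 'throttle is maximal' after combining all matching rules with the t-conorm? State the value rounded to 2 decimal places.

0.82

R1: under=0.06, downhill=0.11, steady=0.25; AND[min(a, b)] → w = 0.06
R2: over=0.86, flat=0.82; AND[min(a, b)] → w = 0.82
R3: flat=0.82 → w = 0.82
R4: over=0.86, decelerating=0.88; AND[min(a, b)] → w = 0.86
Rules with consequent 'maximal': {R2, R3} → strengths 0.82, 0.82
Aggregate via t-conorm [max(a, b)]: 0.82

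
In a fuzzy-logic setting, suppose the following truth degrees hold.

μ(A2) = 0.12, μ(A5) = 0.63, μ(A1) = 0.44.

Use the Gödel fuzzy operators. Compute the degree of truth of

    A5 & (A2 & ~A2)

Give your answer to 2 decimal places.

~A2 = 1 − 0.12 = 0.88
A2 & ~A2 = min(a, b) on (0.12, 0.88) = 0.12
A5 & (A2 & ~A2) = min(a, b) on (0.63, 0.12) = 0.12

0.12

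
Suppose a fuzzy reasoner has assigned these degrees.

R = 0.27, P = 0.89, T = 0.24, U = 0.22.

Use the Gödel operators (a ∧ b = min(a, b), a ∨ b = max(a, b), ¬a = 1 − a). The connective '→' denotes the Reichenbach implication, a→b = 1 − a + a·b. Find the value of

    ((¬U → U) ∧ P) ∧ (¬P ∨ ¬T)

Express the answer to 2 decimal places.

¬U = 1 − 0.22 = 0.78
¬U → U  [Reichenbach: 1 − a + a·b] with a=0.78, b=0.22 → 0.39
(¬U → U) ∧ P = min(a, b) on (0.39, 0.89) = 0.39
¬P = 1 − 0.89 = 0.11
¬T = 1 − 0.24 = 0.76
¬P ∨ ¬T = max(a, b) on (0.11, 0.76) = 0.76
((¬U → U) ∧ P) ∧ (¬P ∨ ¬T) = min(a, b) on (0.39, 0.76) = 0.39

0.39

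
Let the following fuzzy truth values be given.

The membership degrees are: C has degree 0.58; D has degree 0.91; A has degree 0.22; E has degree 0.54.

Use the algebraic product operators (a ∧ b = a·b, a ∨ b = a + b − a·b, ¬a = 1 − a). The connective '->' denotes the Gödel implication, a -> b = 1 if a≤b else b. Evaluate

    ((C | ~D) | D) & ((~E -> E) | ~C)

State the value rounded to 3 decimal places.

0.966

~D = 1 − 0.9100 = 0.0900
C | ~D = a + b − a·b on (0.5800, 0.0900) = 0.6178
(C | ~D) | D = a + b − a·b on (0.6178, 0.9100) = 0.9656
~E = 1 − 0.5400 = 0.4600
~E -> E  [Gödel: 1 if a≤b else b] with a=0.4600, b=0.5400 → 1.0000
~C = 1 − 0.5800 = 0.4200
(~E -> E) | ~C = a + b − a·b on (1.0000, 0.4200) = 1.0000
((C | ~D) | D) & ((~E -> E) | ~C) = a·b on (0.9656, 1.0000) = 0.9656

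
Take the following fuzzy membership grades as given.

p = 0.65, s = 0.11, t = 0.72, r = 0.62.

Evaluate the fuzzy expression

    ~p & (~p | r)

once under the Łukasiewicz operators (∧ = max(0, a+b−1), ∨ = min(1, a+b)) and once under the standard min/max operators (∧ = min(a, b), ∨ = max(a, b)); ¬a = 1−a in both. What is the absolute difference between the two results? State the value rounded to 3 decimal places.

0.030

Under Łukasiewicz:
  ~p = 1 − 0.65 = 0.35
  ~p = 1 − 0.65 = 0.35
  ~p | r = min(1, a+b) on (0.35, 0.62) = 0.97
  ~p & (~p | r) = max(0, a+b−1) on (0.35, 0.97) = 0.32
  → value = 0.3200
Under standard min/max:
  ~p = 1 − 0.65 = 0.35
  ~p = 1 − 0.65 = 0.35
  ~p | r = max(a, b) on (0.35, 0.62) = 0.62
  ~p & (~p | r) = min(a, b) on (0.35, 0.62) = 0.35
  → value = 0.3500
|0.3200 − 0.3500| = 0.030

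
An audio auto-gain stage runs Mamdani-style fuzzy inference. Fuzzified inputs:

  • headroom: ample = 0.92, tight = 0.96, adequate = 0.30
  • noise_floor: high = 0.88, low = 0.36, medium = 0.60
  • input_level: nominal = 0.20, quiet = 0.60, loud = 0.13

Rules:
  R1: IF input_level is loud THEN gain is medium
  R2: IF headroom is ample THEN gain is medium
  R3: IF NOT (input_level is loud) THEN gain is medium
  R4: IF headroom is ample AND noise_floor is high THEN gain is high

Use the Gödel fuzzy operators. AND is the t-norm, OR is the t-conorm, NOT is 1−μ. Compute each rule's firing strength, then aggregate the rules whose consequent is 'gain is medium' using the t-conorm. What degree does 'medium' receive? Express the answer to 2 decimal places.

R1: loud=0.13 → w = 0.13
R2: ample=0.92 → w = 0.92
R3: ¬loud=1−0.13=0.87 → w = 0.87
R4: ample=0.92, high=0.88; AND[min(a, b)] → w = 0.88
Rules with consequent 'medium': {R1, R2, R3} → strengths 0.13, 0.92, 0.87
Aggregate via t-conorm [max(a, b)]: 0.92

0.92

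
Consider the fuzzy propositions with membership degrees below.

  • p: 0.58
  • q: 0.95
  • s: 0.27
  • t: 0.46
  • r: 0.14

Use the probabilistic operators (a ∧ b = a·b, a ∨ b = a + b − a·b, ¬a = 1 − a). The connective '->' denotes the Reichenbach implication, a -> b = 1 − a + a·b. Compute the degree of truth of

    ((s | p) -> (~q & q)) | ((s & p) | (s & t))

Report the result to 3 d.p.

0.512

s | p = a + b − a·b on (0.2700, 0.5800) = 0.6934
~q = 1 − 0.9500 = 0.0500
~q & q = a·b on (0.0500, 0.9500) = 0.0475
(s | p) -> (~q & q)  [Reichenbach: 1 − a + a·b] with a=0.6934, b=0.0475 → 0.3395
s & p = a·b on (0.2700, 0.5800) = 0.1566
s & t = a·b on (0.2700, 0.4600) = 0.1242
(s & p) | (s & t) = a + b − a·b on (0.1566, 0.1242) = 0.2614
((s | p) -> (~q & q)) | ((s & p) | (s & t)) = a + b − a·b on (0.3395, 0.2614) = 0.5121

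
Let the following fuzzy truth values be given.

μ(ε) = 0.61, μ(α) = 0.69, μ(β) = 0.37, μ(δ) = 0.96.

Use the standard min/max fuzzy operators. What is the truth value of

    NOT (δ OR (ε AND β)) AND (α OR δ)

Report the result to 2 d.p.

ε AND β = min(a, b) on (0.61, 0.37) = 0.37
δ OR (ε AND β) = max(a, b) on (0.96, 0.37) = 0.96
NOT (δ OR (ε AND β)) = 1 − 0.96 = 0.04
α OR δ = max(a, b) on (0.69, 0.96) = 0.96
NOT (δ OR (ε AND β)) AND (α OR δ) = min(a, b) on (0.04, 0.96) = 0.04

0.04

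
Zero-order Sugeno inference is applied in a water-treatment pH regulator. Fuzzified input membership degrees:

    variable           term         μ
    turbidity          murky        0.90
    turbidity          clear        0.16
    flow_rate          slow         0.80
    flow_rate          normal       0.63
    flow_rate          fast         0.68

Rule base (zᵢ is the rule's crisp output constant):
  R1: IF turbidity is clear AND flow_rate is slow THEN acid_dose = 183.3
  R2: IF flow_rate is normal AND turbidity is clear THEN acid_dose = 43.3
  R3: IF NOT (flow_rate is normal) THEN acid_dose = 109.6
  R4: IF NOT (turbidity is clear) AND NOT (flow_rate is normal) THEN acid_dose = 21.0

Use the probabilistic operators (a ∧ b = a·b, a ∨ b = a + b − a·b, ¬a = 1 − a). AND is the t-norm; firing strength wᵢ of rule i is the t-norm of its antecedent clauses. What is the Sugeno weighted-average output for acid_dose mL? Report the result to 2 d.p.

R1 (z=183.3): clear=0.16, slow=0.80; AND[a·b] → w = 0.1280
R2 (z=43.3): normal=0.63, clear=0.16; AND[a·b] → w = 0.1008
R3 (z=109.6): ¬normal=1−0.63=0.37 → w = 0.3700
R4 (z=21.0): ¬clear=1−0.16=0.84, ¬normal=1−0.63=0.37; AND[a·b] → w = 0.3108
Weighted average = (0.1280·183.3 + 0.1008·43.3 + 0.3700·109.6 + 0.3108·21.0) / (0.1280 + 0.1008 + 0.3700 + 0.3108)
  = 74.9058 / 0.9096 = 82.35

82.35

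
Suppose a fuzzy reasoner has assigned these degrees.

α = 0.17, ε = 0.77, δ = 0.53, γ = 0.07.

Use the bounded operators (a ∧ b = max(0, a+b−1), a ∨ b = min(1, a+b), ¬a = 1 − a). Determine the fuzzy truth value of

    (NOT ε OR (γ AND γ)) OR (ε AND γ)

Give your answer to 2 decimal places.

0.23

NOT ε = 1 − 0.77 = 0.23
γ AND γ = max(0, a+b−1) on (0.07, 0.07) = 0.00
NOT ε OR (γ AND γ) = min(1, a+b) on (0.23, 0.00) = 0.23
ε AND γ = max(0, a+b−1) on (0.77, 0.07) = 0.00
(NOT ε OR (γ AND γ)) OR (ε AND γ) = min(1, a+b) on (0.23, 0.00) = 0.23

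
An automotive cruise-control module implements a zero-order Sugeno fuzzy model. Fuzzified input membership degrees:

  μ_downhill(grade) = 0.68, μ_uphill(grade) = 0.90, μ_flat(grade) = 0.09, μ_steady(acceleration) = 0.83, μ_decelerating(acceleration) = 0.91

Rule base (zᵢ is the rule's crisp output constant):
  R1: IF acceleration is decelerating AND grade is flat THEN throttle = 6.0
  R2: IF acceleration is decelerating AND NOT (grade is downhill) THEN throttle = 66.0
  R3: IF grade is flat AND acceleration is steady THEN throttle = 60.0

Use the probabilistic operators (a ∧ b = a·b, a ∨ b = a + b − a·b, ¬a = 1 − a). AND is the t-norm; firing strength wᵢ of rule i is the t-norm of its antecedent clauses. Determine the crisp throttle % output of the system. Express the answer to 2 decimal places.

R1 (z=6.0): decelerating=0.91, flat=0.09; AND[a·b] → w = 0.0819
R2 (z=66.0): decelerating=0.91, ¬downhill=1−0.68=0.32; AND[a·b] → w = 0.2912
R3 (z=60.0): flat=0.09, steady=0.83; AND[a·b] → w = 0.0747
Weighted average = (0.0819·6.0 + 0.2912·66.0 + 0.0747·60.0) / (0.0819 + 0.2912 + 0.0747)
  = 24.1926 / 0.4478 = 54.03

54.03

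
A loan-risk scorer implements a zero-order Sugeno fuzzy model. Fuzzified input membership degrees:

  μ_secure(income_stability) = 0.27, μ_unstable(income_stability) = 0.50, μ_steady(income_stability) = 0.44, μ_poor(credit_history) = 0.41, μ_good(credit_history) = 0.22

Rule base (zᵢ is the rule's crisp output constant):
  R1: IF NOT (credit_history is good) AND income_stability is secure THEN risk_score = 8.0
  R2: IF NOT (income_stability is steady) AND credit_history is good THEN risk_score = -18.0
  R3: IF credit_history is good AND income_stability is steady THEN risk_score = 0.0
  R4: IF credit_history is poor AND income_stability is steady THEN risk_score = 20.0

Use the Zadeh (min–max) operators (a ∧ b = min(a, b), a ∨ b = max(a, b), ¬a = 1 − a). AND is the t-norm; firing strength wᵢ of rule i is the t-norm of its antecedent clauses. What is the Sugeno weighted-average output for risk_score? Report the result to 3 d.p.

5.714

R1 (z=8.0): ¬good=1−0.22=0.78, secure=0.27; AND[min(a, b)] → w = 0.27
R2 (z=-18.0): ¬steady=1−0.44=0.56, good=0.22; AND[min(a, b)] → w = 0.22
R3 (z=0.0): good=0.22, steady=0.44; AND[min(a, b)] → w = 0.22
R4 (z=20.0): poor=0.41, steady=0.44; AND[min(a, b)] → w = 0.41
Weighted average = (0.27·8.0 + 0.22·-18.0 + 0.22·0.0 + 0.41·20.0) / (0.27 + 0.22 + 0.22 + 0.41)
  = 6.4000 / 1.1200 = 5.714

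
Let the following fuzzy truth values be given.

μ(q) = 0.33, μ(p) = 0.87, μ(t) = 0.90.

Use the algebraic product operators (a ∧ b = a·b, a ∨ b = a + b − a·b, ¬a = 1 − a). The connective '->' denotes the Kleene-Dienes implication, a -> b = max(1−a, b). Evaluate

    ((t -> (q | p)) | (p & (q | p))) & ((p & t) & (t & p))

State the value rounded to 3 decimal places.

q | p = a + b − a·b on (0.3300, 0.8700) = 0.9129
t -> (q | p)  [Kleene-Dienes: max(1−a, b)] with a=0.9000, b=0.9129 → 0.9129
q | p = a + b − a·b on (0.3300, 0.8700) = 0.9129
p & (q | p) = a·b on (0.8700, 0.9129) = 0.7942
(t -> (q | p)) | (p & (q | p)) = a + b − a·b on (0.9129, 0.7942) = 0.9821
p & t = a·b on (0.8700, 0.9000) = 0.7830
t & p = a·b on (0.9000, 0.8700) = 0.7830
(p & t) & (t & p) = a·b on (0.7830, 0.7830) = 0.6131
((t -> (q | p)) | (p & (q | p))) & ((p & t) & (t & p)) = a·b on (0.9821, 0.6131) = 0.6021

0.602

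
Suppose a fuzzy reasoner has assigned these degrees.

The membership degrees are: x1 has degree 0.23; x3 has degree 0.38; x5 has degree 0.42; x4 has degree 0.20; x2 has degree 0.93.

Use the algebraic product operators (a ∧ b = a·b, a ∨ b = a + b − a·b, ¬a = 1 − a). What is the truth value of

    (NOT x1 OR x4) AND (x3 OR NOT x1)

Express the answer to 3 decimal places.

NOT x1 = 1 − 0.2300 = 0.7700
NOT x1 OR x4 = a + b − a·b on (0.7700, 0.2000) = 0.8160
NOT x1 = 1 − 0.2300 = 0.7700
x3 OR NOT x1 = a + b − a·b on (0.3800, 0.7700) = 0.8574
(NOT x1 OR x4) AND (x3 OR NOT x1) = a·b on (0.8160, 0.8574) = 0.6996

0.700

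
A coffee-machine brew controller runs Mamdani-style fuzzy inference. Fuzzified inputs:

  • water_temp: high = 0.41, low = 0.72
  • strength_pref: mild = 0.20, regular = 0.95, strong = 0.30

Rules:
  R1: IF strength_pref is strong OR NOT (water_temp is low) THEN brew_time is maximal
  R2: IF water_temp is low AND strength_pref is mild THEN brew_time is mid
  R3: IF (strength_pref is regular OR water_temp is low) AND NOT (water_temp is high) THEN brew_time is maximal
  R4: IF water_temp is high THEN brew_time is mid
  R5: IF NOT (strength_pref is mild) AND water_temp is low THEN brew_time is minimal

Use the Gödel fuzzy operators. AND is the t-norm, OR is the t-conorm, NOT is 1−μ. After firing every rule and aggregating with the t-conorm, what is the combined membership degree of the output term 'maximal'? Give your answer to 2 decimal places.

0.59

R1: strong=0.30, ¬low=1−0.72=0.28; OR[max(a, b)] → w = 0.30
R2: low=0.72, mild=0.20; AND[min(a, b)] → w = 0.20
R3: (regular=0.95 OR low=0.72) = 0.95; AND[min(a, b)] with ¬high=1−0.41=0.59 → w = 0.59
R4: high=0.41 → w = 0.41
R5: ¬mild=1−0.20=0.80, low=0.72; AND[min(a, b)] → w = 0.72
Rules with consequent 'maximal': {R1, R3} → strengths 0.30, 0.59
Aggregate via t-conorm [max(a, b)]: 0.59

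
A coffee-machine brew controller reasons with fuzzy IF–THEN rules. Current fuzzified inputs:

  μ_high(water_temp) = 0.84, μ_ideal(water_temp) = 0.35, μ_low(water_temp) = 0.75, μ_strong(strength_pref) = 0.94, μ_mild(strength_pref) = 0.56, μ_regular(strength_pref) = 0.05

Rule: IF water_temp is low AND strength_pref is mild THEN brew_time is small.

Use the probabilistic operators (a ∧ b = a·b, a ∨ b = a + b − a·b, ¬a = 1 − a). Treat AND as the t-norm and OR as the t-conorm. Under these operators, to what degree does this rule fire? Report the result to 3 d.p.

firing strength: low=0.75, mild=0.56; AND[a·b] → w = 0.4200

0.420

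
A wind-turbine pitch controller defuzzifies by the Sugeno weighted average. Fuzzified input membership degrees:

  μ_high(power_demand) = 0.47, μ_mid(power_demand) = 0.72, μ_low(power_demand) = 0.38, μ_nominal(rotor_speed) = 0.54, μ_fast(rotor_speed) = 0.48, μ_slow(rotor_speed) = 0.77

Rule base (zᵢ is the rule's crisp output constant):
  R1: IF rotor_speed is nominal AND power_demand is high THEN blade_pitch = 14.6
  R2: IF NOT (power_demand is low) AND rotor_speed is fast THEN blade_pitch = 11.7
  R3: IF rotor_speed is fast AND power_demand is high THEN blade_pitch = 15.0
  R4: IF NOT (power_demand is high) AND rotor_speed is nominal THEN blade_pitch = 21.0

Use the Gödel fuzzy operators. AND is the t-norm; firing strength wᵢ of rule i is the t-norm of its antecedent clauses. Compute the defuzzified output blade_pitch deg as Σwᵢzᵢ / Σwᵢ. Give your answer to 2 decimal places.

15.72

R1 (z=14.6): nominal=0.54, high=0.47; AND[min(a, b)] → w = 0.47
R2 (z=11.7): ¬low=1−0.38=0.62, fast=0.48; AND[min(a, b)] → w = 0.48
R3 (z=15.0): fast=0.48, high=0.47; AND[min(a, b)] → w = 0.47
R4 (z=21.0): ¬high=1−0.47=0.53, nominal=0.54; AND[min(a, b)] → w = 0.53
Weighted average = (0.47·14.6 + 0.48·11.7 + 0.47·15.0 + 0.53·21.0) / (0.47 + 0.48 + 0.47 + 0.53)
  = 30.6580 / 1.9500 = 15.72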